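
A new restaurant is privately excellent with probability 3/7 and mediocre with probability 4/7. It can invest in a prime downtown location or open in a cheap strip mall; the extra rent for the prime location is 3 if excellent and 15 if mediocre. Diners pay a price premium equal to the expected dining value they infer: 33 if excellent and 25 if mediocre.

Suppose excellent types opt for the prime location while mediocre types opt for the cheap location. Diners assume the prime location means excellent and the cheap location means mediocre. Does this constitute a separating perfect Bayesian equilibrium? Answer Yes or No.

Yes

Under these beliefs, the prime location earns price premium 33 and the cheap location earns price premium 25.
excellent: the prime location nets 33 − 3 = 30; the cheap location nets 25. excellent prefers the prime location.
mediocre: the prime location nets 33 − 15 = 18; the cheap location nets 25. mediocre prefers the cheap location.
Neither type deviates, so the separating profile is an equilibrium.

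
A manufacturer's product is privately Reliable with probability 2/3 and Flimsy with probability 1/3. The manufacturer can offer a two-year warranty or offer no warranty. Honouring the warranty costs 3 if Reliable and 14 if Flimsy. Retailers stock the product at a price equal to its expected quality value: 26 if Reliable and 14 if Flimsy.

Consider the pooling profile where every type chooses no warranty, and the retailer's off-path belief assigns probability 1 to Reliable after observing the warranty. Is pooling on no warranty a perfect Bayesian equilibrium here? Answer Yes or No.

On path, the retailer holds the prior and pays 2/3·26 + 1/3·14 = 22. Off path (the warranty), believing Reliable, it pays 26.
Reliable: no warranty nets 22; the warranty nets 26 − 3 = 23. Reliable would deviate.
Flimsy: no warranty nets 22; the warranty nets 26 − 14 = 12. Flimsy stays.
A type deviates, so pooling fails.

No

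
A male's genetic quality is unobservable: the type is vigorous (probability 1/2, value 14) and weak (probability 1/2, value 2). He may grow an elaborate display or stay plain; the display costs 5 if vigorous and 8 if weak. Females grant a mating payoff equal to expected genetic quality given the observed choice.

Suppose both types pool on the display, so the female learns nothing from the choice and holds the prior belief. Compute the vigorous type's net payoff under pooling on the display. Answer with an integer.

3

Pooled mating payoff = 1/2·14 + 1/2·2 = 8.
vigorous pays cost 5 for the display, so net payoff = 8 − 5 = 3.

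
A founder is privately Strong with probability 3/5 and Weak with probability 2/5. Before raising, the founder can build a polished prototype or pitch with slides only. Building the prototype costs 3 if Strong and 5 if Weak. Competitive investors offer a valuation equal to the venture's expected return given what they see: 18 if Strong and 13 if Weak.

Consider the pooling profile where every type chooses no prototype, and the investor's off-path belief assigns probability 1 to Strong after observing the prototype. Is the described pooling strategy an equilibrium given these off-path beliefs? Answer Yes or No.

Yes

On path, the investor holds the prior and pays 3/5·18 + 2/5·13 = 16. Off path (the prototype), believing Strong, it pays 18.
Strong: no prototype nets 16; the prototype nets 18 − 3 = 15. Strong stays.
Weak: no prototype nets 16; the prototype nets 18 − 5 = 13. Weak stays.
No type deviates, so pooling is sustained.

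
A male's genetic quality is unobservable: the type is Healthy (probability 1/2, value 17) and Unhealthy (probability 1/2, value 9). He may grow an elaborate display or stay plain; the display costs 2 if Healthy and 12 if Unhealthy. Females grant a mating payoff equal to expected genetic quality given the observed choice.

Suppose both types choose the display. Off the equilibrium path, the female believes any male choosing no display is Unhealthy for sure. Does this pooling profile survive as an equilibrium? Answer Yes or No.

On path, the female holds the prior and pays 1/2·17 + 1/2·9 = 13. Off path (no display), believing Unhealthy, it pays 9.
Healthy: the display nets 13 − 2 = 11; no display nets 9. Healthy stays.
Unhealthy: the display nets 13 − 12 = 1; no display nets 9. Unhealthy would deviate.
A type deviates, so pooling fails.

No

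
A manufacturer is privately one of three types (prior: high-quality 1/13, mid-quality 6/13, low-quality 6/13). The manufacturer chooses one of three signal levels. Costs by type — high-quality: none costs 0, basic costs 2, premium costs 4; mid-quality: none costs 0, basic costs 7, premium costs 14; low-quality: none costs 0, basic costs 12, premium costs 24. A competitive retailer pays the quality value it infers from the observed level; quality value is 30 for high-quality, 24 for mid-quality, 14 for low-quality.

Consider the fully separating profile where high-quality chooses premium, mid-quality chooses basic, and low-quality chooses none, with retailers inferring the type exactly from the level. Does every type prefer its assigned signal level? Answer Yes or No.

Yes

Separating prices: premium → 30, basic → 24, none → 14.
high-quality (assigned premium): none: 14 − 0 = 14; basic: 24 − 2 = 22; premium: 30 − 4 = 26. high-quality stays.
mid-quality (assigned basic): none: 14 − 0 = 14; basic: 24 − 7 = 17; premium: 30 − 14 = 16. mid-quality stays.
low-quality (assigned none): none: 14 − 0 = 14; basic: 24 − 12 = 12; premium: 30 − 24 = 6. low-quality stays.
Every type prefers its assigned level; separation holds.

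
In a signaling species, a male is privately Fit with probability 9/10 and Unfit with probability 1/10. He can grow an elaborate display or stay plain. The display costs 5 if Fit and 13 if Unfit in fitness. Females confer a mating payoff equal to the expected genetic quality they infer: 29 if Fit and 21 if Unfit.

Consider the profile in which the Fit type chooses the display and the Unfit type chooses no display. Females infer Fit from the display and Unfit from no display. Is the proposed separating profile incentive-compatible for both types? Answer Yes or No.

Yes

Under these beliefs, the display earns mating payoff 29 and no display earns mating payoff 21.
Fit: the display nets 29 − 5 = 24; no display nets 21. Fit prefers the display.
Unfit: the display nets 29 − 13 = 16; no display nets 21. Unfit prefers no display.
Neither type deviates, so the separating profile is an equilibrium.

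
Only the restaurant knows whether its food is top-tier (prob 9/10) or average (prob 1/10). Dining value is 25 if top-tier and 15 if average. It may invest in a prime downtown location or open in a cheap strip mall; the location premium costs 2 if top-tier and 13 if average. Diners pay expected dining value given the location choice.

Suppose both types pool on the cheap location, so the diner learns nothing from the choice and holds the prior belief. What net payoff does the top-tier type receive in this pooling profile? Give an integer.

Pooled price premium = 9/10·25 + 1/10·15 = 24.
top-tier pays no cost for the cheap location, so net payoff = 24.

24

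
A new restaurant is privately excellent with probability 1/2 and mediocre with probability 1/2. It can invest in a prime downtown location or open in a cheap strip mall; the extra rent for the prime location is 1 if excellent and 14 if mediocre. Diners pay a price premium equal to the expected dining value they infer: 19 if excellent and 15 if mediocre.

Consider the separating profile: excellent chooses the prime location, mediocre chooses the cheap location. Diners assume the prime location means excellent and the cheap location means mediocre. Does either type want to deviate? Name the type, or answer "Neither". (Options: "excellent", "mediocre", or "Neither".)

The prime location pays 19; the cheap location pays 15.
excellent: assigned the prime location, nets 19 − 1 = 18; deviating to the cheap location nets 15.
mediocre: assigned the cheap location, nets 15; deviating to the prime location nets 19 − 14 = 5.
Both types strictly prefer their assigned action; no profitable deviation.

Neither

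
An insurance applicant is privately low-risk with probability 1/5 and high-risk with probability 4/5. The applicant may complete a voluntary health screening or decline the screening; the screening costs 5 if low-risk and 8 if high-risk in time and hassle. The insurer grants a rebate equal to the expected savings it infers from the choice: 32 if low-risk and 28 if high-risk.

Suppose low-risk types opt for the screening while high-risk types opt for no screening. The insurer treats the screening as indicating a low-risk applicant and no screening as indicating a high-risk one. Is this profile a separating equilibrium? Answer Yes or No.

No

Under these beliefs, the screening earns rebate 32 and no screening earns rebate 28.
low-risk: the screening nets 32 − 5 = 27; no screening nets 28. low-risk would deviate to no screening.
high-risk: the screening nets 32 − 8 = 24; no screening nets 28. high-risk prefers no screening.
low-risk has a profitable deviation, so the profile is not an equilibrium.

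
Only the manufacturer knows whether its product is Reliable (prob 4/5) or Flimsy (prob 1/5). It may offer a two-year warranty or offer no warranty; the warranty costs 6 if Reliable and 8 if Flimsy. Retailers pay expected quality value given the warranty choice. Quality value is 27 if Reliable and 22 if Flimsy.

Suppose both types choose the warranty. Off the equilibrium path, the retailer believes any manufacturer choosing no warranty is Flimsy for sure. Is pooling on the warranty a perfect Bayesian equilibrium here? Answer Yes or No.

No

On path, the retailer holds the prior and pays 4/5·27 + 1/5·22 = 26. Off path (no warranty), believing Flimsy, it pays 22.
Reliable: the warranty nets 26 − 6 = 20; no warranty nets 22. Reliable would deviate.
Flimsy: the warranty nets 26 − 8 = 18; no warranty nets 22. Flimsy would deviate.
A type deviates, so pooling fails.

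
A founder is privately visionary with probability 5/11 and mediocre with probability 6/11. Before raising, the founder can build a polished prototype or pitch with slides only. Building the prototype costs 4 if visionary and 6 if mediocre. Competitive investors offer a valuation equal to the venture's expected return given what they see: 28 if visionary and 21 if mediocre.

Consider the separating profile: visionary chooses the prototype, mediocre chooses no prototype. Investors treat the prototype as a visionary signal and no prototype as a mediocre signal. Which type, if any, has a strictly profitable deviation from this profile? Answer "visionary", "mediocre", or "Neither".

mediocre

The prototype pays 28; no prototype pays 21.
visionary: assigned the prototype, nets 28 − 4 = 24; deviating to no prototype nets 21.
mediocre: assigned no prototype, nets 21; deviating to the prototype nets 28 − 6 = 22.
The mediocre type gains 1 by deviating.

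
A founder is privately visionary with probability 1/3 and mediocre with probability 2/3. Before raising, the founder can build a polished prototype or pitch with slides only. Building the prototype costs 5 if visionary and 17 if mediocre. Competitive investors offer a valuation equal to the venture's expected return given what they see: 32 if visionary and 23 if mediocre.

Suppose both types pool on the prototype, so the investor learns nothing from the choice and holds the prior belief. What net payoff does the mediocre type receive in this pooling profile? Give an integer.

Pooled valuation = 1/3·32 + 2/3·23 = 26.
mediocre pays cost 17 for the prototype, so net payoff = 26 − 17 = 9.

9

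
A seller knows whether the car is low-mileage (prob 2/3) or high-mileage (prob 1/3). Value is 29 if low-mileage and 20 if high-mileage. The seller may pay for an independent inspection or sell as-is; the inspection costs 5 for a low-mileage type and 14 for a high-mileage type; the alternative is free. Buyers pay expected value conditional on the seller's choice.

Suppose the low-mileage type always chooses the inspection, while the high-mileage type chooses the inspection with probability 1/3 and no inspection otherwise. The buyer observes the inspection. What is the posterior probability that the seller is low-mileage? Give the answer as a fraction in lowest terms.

6/7

P(the inspection) = (2/3)·1 + (1/3)·(1/3) = 7/9.
By Bayes' rule, P(low-mileage | the inspection) = (2/3) / (7/9) = 6/7.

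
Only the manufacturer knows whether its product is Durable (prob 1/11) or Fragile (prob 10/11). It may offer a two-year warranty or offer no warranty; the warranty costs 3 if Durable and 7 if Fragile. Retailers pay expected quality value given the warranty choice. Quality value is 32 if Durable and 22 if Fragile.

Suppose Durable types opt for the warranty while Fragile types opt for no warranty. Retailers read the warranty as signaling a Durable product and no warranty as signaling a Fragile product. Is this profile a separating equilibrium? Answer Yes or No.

No

Under these beliefs, the warranty earns price 32 and no warranty earns price 22.
Durable: the warranty nets 32 − 3 = 29; no warranty nets 22. Durable prefers the warranty.
Fragile: the warranty nets 32 − 7 = 25; no warranty nets 22. Fragile would deviate to the warranty.
Fragile has a profitable deviation, so the profile is not an equilibrium.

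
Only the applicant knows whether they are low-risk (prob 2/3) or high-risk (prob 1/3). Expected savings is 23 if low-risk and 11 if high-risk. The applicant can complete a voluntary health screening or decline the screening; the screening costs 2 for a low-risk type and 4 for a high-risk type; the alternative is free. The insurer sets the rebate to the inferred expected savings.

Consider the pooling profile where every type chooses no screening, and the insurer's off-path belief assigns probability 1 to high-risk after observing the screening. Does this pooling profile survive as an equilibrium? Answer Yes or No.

On path, the insurer holds the prior and pays 2/3·23 + 1/3·11 = 19. Off path (the screening), believing high-risk, it pays 11.
low-risk: no screening nets 19; the screening nets 11 − 2 = 9. low-risk stays.
high-risk: no screening nets 19; the screening nets 11 − 4 = 7. high-risk stays.
No type deviates, so pooling is sustained.

Yes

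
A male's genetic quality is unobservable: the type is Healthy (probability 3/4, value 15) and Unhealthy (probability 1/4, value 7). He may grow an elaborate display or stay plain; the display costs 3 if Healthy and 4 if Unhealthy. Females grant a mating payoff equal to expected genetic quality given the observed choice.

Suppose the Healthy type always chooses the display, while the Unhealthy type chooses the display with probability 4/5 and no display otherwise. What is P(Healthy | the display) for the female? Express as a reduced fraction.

P(the display) = (3/4)·1 + (1/4)·(4/5) = 19/20.
By Bayes' rule, P(Healthy | the display) = (3/4) / (19/20) = 15/19.

15/19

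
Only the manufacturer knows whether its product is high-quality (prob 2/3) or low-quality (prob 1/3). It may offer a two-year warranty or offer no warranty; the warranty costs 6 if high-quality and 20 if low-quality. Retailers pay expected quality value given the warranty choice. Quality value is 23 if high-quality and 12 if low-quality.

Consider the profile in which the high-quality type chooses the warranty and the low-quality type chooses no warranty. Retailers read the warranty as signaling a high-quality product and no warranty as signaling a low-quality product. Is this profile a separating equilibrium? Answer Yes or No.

Under these beliefs, the warranty earns price 23 and no warranty earns price 12.
high-quality: the warranty nets 23 − 6 = 17; no warranty nets 12. high-quality prefers the warranty.
low-quality: the warranty nets 23 − 20 = 3; no warranty nets 12. low-quality prefers no warranty.
Neither type deviates, so the separating profile is an equilibrium.

Yes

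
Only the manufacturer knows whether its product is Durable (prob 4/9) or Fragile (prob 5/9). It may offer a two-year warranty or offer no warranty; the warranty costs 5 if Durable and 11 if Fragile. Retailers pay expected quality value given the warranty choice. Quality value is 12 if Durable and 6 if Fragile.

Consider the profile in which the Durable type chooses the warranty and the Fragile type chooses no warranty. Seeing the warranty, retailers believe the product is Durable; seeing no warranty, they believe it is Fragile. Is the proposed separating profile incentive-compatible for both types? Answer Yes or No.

Under these beliefs, the warranty earns price 12 and no warranty earns price 6.
Durable: the warranty nets 12 − 5 = 7; no warranty nets 6. Durable prefers the warranty.
Fragile: the warranty nets 12 − 11 = 1; no warranty nets 6. Fragile prefers no warranty.
Neither type deviates, so the separating profile is an equilibrium.

Yes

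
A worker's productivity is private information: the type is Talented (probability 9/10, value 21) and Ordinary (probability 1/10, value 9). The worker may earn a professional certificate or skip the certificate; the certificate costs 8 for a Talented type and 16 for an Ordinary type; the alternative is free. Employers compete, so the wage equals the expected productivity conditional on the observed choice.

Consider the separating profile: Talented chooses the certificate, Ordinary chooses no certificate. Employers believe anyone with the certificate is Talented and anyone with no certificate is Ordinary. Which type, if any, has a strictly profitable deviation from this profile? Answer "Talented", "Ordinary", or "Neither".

Neither

The certificate pays 21; no certificate pays 9.
Talented: assigned the certificate, nets 21 − 8 = 13; deviating to no certificate nets 9.
Ordinary: assigned no certificate, nets 9; deviating to the certificate nets 21 − 16 = 5.
Both types strictly prefer their assigned action; no profitable deviation.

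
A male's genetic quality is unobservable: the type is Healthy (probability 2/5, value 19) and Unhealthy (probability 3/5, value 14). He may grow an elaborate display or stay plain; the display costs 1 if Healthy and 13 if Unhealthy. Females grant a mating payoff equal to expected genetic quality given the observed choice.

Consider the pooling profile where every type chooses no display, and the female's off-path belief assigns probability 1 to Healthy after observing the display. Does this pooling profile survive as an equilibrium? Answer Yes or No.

No

On path, the female holds the prior and pays 2/5·19 + 3/5·14 = 16. Off path (the display), believing Healthy, it pays 19.
Healthy: no display nets 16; the display nets 19 − 1 = 18. Healthy would deviate.
Unhealthy: no display nets 16; the display nets 19 − 13 = 6. Unhealthy stays.
A type deviates, so pooling fails.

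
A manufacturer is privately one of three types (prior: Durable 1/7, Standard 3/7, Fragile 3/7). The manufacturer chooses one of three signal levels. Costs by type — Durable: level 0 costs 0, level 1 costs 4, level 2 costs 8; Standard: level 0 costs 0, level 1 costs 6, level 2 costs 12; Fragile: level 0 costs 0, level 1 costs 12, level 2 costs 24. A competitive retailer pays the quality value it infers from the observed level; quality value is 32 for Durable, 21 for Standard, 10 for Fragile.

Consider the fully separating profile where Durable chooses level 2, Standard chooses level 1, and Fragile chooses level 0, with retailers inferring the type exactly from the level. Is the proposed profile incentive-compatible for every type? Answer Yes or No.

No

Separating prices: level 2 → 32, level 1 → 21, level 0 → 10.
Durable (assigned level 2): level 0: 10 − 0 = 10; level 1: 21 − 4 = 17; level 2: 32 − 8 = 24. Durable stays.
Standard (assigned level 1): level 0: 10 − 0 = 10; level 1: 21 − 6 = 15; level 2: 32 − 12 = 20. Standard prefers level 2.
Fragile (assigned level 0): level 0: 10 − 0 = 10; level 1: 21 − 12 = 9; level 2: 32 − 24 = 8. Fragile stays.
At least one type deviates; the separating profile fails.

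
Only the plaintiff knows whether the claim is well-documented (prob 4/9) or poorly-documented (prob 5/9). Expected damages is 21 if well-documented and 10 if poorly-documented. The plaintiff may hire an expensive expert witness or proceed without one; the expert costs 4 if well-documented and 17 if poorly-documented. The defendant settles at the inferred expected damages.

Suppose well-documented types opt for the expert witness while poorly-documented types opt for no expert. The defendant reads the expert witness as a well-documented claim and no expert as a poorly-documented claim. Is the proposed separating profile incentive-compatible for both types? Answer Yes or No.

Under these beliefs, the expert witness earns settlement 21 and no expert earns settlement 10.
well-documented: the expert witness nets 21 − 4 = 17; no expert nets 10. well-documented prefers the expert witness.
poorly-documented: the expert witness nets 21 − 17 = 4; no expert nets 10. poorly-documented prefers no expert.
Neither type deviates, so the separating profile is an equilibrium.

Yes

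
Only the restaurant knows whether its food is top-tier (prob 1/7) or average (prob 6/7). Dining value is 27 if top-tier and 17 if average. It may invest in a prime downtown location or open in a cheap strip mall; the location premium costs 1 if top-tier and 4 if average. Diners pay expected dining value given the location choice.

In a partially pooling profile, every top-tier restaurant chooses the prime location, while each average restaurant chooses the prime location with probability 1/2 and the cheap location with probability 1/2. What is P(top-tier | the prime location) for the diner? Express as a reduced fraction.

P(the prime location) = (1/7)·1 + (6/7)·(1/2) = 4/7.
By Bayes' rule, P(top-tier | the prime location) = (1/7) / (4/7) = 1/4.

1/4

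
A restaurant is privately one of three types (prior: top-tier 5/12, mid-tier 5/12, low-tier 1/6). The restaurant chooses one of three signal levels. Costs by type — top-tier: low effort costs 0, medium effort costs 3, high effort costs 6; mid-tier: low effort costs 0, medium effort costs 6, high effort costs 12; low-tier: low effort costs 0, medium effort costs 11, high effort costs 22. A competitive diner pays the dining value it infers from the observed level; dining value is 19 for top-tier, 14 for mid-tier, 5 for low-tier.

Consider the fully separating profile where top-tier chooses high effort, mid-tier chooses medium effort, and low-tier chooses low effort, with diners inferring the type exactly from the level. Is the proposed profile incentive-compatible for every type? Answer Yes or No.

Yes

Separating price premiums: high effort → 19, medium effort → 14, low effort → 5.
top-tier (assigned high effort): low effort: 5 − 0 = 5; medium effort: 14 − 3 = 11; high effort: 19 − 6 = 13. top-tier stays.
mid-tier (assigned medium effort): low effort: 5 − 0 = 5; medium effort: 14 − 6 = 8; high effort: 19 − 12 = 7. mid-tier stays.
low-tier (assigned low effort): low effort: 5 − 0 = 5; medium effort: 14 − 11 = 3; high effort: 19 − 22 = -3. low-tier stays.
Every type prefers its assigned level; separation holds.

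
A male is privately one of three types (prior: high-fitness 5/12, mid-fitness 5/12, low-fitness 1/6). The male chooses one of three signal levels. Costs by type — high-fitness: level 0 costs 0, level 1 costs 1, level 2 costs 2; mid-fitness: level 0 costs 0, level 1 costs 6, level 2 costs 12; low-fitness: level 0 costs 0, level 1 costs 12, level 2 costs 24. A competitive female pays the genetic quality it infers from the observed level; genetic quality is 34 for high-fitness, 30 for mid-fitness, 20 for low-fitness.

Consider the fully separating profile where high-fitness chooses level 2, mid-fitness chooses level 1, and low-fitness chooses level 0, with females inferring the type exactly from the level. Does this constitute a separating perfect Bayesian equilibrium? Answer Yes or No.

Separating mating payoffs: level 2 → 34, level 1 → 30, level 0 → 20.
high-fitness (assigned level 2): level 0: 20 − 0 = 20; level 1: 30 − 1 = 29; level 2: 34 − 2 = 32. high-fitness stays.
mid-fitness (assigned level 1): level 0: 20 − 0 = 20; level 1: 30 − 6 = 24; level 2: 34 − 12 = 22. mid-fitness stays.
low-fitness (assigned level 0): level 0: 20 − 0 = 20; level 1: 30 − 12 = 18; level 2: 34 − 24 = 10. low-fitness stays.
Every type prefers its assigned level; separation holds.

Yes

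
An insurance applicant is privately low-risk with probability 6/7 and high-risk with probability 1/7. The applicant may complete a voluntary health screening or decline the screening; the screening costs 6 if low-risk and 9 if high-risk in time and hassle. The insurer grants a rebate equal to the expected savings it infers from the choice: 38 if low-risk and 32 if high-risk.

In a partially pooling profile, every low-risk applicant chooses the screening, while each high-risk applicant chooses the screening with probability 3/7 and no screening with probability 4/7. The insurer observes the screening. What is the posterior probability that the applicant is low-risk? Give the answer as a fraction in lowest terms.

P(the screening) = (6/7)·1 + (1/7)·(3/7) = 45/49.
By Bayes' rule, P(low-risk | the screening) = (6/7) / (45/49) = 14/15.

14/15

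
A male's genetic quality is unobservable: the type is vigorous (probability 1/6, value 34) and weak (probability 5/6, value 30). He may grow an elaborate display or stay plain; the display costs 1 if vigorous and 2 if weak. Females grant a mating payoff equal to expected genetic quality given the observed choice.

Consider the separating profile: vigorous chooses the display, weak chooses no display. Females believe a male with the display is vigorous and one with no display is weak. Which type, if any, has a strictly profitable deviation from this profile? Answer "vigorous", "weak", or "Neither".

The display pays 34; no display pays 30.
vigorous: assigned the display, nets 34 − 1 = 33; deviating to no display nets 30.
weak: assigned no display, nets 30; deviating to the display nets 34 − 2 = 32.
The weak type gains 2 by deviating.

weak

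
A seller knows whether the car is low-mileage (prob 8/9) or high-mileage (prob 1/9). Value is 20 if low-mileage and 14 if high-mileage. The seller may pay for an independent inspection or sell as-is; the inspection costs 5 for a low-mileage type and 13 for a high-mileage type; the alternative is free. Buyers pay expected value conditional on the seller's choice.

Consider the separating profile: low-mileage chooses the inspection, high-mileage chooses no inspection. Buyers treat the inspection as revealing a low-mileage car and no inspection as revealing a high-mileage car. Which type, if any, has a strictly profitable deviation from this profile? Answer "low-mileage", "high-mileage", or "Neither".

The inspection pays 20; no inspection pays 14.
low-mileage: assigned the inspection, nets 20 − 5 = 15; deviating to no inspection nets 14.
high-mileage: assigned no inspection, nets 14; deviating to the inspection nets 20 − 13 = 7.
Both types strictly prefer their assigned action; no profitable deviation.

Neither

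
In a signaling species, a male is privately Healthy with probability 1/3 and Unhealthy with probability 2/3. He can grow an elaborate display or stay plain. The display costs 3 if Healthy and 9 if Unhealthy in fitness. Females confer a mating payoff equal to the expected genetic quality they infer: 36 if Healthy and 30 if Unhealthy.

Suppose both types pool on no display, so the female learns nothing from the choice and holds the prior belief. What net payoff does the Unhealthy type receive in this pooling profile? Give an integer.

32

Pooled mating payoff = 1/3·36 + 2/3·30 = 32.
Unhealthy pays no cost for no display, so net payoff = 32.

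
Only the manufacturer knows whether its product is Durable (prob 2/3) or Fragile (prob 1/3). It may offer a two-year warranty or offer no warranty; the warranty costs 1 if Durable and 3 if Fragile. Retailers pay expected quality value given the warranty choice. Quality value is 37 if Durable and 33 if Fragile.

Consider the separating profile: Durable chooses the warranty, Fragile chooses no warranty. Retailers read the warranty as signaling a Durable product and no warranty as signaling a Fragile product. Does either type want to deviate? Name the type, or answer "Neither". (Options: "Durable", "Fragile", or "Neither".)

The warranty pays 37; no warranty pays 33.
Durable: assigned the warranty, nets 37 − 1 = 36; deviating to no warranty nets 33.
Fragile: assigned no warranty, nets 33; deviating to the warranty nets 37 − 3 = 34.
The Fragile type gains 1 by deviating.

Fragile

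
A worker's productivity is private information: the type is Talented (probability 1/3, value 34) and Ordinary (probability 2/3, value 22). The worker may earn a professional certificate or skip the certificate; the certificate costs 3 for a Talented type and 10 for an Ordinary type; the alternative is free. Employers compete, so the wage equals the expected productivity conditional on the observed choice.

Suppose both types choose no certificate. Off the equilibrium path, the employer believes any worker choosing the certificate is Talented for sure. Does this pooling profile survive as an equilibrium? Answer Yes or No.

No

On path, the employer holds the prior and pays 1/3·34 + 2/3·22 = 26. Off path (the certificate), believing Talented, it pays 34.
Talented: no certificate nets 26; the certificate nets 34 − 3 = 31. Talented would deviate.
Ordinary: no certificate nets 26; the certificate nets 34 − 10 = 24. Ordinary stays.
A type deviates, so pooling fails.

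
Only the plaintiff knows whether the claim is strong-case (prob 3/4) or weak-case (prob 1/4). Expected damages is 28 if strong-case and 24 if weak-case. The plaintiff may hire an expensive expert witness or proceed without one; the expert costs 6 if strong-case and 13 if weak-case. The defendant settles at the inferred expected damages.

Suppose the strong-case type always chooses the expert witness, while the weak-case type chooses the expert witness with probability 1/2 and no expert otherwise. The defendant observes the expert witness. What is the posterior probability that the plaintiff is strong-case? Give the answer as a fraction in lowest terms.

6/7

P(the expert witness) = (3/4)·1 + (1/4)·(1/2) = 7/8.
By Bayes' rule, P(strong-case | the expert witness) = (3/4) / (7/8) = 6/7.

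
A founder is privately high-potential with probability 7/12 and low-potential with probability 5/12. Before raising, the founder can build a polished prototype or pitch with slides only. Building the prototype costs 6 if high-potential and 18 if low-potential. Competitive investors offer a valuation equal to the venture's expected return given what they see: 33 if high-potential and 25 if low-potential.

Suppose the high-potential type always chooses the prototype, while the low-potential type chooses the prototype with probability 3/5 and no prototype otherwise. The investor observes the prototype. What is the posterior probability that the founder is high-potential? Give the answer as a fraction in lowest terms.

P(the prototype) = (7/12)·1 + (5/12)·(3/5) = 5/6.
By Bayes' rule, P(high-potential | the prototype) = (7/12) / (5/6) = 7/10.

7/10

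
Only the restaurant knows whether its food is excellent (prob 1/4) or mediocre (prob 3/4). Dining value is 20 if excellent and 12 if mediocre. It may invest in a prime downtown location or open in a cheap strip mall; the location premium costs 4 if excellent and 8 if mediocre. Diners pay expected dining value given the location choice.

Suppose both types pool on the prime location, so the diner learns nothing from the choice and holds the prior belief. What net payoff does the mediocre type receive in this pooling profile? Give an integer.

Pooled price premium = 1/4·20 + 3/4·12 = 14.
mediocre pays cost 8 for the prime location, so net payoff = 14 − 8 = 6.

6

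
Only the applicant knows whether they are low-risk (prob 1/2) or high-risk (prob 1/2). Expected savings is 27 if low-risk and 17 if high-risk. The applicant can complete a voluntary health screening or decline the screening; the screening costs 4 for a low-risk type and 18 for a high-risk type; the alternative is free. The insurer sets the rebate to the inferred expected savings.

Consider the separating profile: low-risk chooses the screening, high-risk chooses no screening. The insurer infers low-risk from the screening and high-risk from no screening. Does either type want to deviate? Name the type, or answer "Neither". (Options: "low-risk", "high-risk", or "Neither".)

The screening pays 27; no screening pays 17.
low-risk: assigned the screening, nets 27 − 4 = 23; deviating to no screening nets 17.
high-risk: assigned no screening, nets 17; deviating to the screening nets 27 − 18 = 9.
Both types strictly prefer their assigned action; no profitable deviation.

Neither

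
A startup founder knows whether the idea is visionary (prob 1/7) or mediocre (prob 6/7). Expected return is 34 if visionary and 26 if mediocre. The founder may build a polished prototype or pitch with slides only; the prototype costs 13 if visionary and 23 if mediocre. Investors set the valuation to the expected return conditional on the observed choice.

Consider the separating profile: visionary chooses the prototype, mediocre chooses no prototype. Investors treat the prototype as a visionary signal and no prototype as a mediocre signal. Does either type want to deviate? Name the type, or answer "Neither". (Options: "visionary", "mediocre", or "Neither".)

The prototype pays 34; no prototype pays 26.
visionary: assigned the prototype, nets 34 − 13 = 21; deviating to no prototype nets 26.
mediocre: assigned no prototype, nets 26; deviating to the prototype nets 34 − 23 = 11.
The visionary type gains 5 by deviating.

visionary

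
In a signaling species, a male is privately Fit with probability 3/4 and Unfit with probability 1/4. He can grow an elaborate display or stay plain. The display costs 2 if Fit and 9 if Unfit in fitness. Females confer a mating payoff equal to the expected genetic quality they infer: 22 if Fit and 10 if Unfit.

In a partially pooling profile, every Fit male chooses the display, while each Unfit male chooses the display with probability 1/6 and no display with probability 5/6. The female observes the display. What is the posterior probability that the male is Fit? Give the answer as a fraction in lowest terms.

P(the display) = (3/4)·1 + (1/4)·(1/6) = 19/24.
By Bayes' rule, P(Fit | the display) = (3/4) / (19/24) = 18/19.

18/19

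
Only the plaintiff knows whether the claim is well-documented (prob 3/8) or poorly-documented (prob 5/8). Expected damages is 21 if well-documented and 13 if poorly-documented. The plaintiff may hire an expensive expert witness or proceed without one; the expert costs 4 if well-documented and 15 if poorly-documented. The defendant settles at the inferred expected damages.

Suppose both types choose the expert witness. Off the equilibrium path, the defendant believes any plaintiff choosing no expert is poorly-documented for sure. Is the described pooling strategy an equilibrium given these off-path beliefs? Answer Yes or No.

On path, the defendant holds the prior and pays 3/8·21 + 5/8·13 = 16. Off path (no expert), believing poorly-documented, it pays 13.
well-documented: the expert witness nets 16 − 4 = 12; no expert nets 13. well-documented would deviate.
poorly-documented: the expert witness nets 16 − 15 = 1; no expert nets 13. poorly-documented would deviate.
A type deviates, so pooling fails.

No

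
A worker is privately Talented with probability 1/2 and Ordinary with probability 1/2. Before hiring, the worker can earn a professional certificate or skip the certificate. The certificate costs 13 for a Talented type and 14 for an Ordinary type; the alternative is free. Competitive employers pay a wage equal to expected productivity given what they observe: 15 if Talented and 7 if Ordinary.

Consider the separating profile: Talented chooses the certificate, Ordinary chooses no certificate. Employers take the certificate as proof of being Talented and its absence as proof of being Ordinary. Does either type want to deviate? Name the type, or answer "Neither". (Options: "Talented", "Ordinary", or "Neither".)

Talented

The certificate pays 15; no certificate pays 7.
Talented: assigned the certificate, nets 15 − 13 = 2; deviating to no certificate nets 7.
Ordinary: assigned no certificate, nets 7; deviating to the certificate nets 15 − 14 = 1.
The Talented type gains 5 by deviating.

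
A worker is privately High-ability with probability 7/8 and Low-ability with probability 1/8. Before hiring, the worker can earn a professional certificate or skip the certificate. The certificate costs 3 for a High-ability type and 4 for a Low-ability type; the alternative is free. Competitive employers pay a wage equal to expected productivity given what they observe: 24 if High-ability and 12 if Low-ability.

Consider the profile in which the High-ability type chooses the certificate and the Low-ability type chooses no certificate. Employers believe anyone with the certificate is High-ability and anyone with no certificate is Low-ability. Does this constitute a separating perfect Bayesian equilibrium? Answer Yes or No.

No

Under these beliefs, the certificate earns wage 24 and no certificate earns wage 12.
High-ability: the certificate nets 24 − 3 = 21; no certificate nets 12. High-ability prefers the certificate.
Low-ability: the certificate nets 24 − 4 = 20; no certificate nets 12. Low-ability would deviate to the certificate.
Low-ability has a profitable deviation, so the profile is not an equilibrium.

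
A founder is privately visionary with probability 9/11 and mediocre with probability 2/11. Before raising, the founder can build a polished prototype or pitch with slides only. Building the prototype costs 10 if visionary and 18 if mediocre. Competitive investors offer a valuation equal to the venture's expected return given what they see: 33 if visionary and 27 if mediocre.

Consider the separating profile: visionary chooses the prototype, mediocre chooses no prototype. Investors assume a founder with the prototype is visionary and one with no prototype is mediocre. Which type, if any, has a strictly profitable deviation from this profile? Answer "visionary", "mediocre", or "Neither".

The prototype pays 33; no prototype pays 27.
visionary: assigned the prototype, nets 33 − 10 = 23; deviating to no prototype nets 27.
mediocre: assigned no prototype, nets 27; deviating to the prototype nets 33 − 18 = 15.
The visionary type gains 4 by deviating.

visionary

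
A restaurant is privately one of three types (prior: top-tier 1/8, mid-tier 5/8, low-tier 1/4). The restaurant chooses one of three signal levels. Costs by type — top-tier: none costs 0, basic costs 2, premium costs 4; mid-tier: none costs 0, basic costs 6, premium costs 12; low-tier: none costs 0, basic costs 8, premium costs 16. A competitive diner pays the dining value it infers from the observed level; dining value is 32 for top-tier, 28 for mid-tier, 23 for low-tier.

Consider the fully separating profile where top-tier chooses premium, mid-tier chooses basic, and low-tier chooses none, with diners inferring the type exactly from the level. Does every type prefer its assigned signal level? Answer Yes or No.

Separating price premiums: premium → 32, basic → 28, none → 23.
top-tier (assigned premium): none: 23 − 0 = 23; basic: 28 − 2 = 26; premium: 32 − 4 = 28. top-tier stays.
mid-tier (assigned basic): none: 23 − 0 = 23; basic: 28 − 6 = 22; premium: 32 − 12 = 20. mid-tier prefers none.
low-tier (assigned none): none: 23 − 0 = 23; basic: 28 − 8 = 20; premium: 32 − 16 = 16. low-tier stays.
At least one type deviates; the separating profile fails.

No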